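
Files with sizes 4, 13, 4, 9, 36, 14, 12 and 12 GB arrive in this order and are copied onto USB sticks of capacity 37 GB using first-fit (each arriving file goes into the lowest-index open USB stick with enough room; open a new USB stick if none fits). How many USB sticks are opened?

4

  4 → USB stick 1 (new)  [load 4/37]
  13 → USB stick 1  [load 17/37]
  4 → USB stick 1  [load 21/37]
  9 → USB stick 1  [load 30/37]
  36 → USB stick 2 (new)  [load 36/37]
  14 → USB stick 3 (new)  [load 14/37]
  12 → USB stick 3  [load 26/37]
  12 → USB stick 4 (new)  [load 12/37]
4 USB sticks opened.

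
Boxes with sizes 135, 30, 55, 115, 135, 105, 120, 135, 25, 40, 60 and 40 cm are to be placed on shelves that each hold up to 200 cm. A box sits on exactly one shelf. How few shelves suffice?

6

Total = 135 + 135 + 135 + 120 + 115 + 105 + 60 + 55 + 40 + 40 + 30 + 25 = 995 cm.
Lower bound: ⌈995/200⌉ = 5 shelves.
Also, 6 boxes each exceed 100 cm, and no two of those can share a shelf, so at least 6 shelves are needed.
A packing using 6 shelves:
  shelf 1: 135 + 60 = 195
  shelf 2: 135 + 55 = 190
  shelf 3: 135 + 40 + 25 = 200
  shelf 4: 120 + 40 + 30 = 190
  shelf 5: 115 = 115
  shelf 6: 105 = 105
This matches the lower bound, so 6 is optimal.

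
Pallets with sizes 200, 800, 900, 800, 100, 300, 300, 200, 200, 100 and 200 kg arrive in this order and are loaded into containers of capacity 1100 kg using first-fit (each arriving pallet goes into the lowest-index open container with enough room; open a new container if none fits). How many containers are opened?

  200 → container 1 (new)  [load 200/1100]
  800 → container 1  [load 1000/1100]
  900 → container 2 (new)  [load 900/1100]
  800 → container 3 (new)  [load 800/1100]
  100 → container 1  [load 1100/1100]
  300 → container 3  [load 1100/1100]
  300 → container 4 (new)  [load 300/1100]
  200 → container 2  [load 1100/1100]
  200 → container 4  [load 500/1100]
  100 → container 4  [load 600/1100]
  200 → container 4  [load 800/1100]
4 containers opened.

4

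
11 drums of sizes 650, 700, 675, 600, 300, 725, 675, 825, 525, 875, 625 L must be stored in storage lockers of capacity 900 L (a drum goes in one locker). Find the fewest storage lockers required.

10

Total = 875 + 825 + 725 + 700 + 675 + 675 + 650 + 625 + 600 + 525 + 300 = 7175 L.
Lower bound: ⌈7175/900⌉ = 8 storage lockers.
Also, 10 drums each exceed 450 L, and no two of those can share a locker, so at least 10 storage lockers are needed.
A packing using 10 storage lockers:
  locker 1: 875 = 875
  locker 2: 825 = 825
  locker 3: 725 = 725
  locker 4: 700 = 700
  locker 5: 675 = 675
  locker 6: 675 = 675
  locker 7: 650 = 650
  locker 8: 625 = 625
  locker 9: 600 + 300 = 900
  locker 10: 525 = 525
This matches the lower bound, so 10 is optimal.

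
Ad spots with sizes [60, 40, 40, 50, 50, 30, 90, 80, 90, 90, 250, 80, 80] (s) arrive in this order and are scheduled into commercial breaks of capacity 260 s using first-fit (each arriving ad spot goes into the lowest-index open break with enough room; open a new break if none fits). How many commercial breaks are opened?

5

  60 → break 1 (new)  [load 60/260]
  40 → break 1  [load 100/260]
  40 → break 1  [load 140/260]
  50 → break 1  [load 190/260]
  50 → break 1  [load 240/260]
  30 → break 2 (new)  [load 30/260]
  90 → break 2  [load 120/260]
  80 → break 2  [load 200/260]
  90 → break 3 (new)  [load 90/260]
  90 → break 3  [load 180/260]
  250 → break 4 (new)  [load 250/260]
  80 → break 3  [load 260/260]
  80 → break 5 (new)  [load 80/260]
5 commercial breaks opened.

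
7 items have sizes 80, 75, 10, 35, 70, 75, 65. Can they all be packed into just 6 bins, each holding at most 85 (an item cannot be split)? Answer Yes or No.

A valid assignment using 6 bins:
  bin 1: 80 = 80
  bin 2: 75 + 10 = 85
  bin 3: 75 = 75
  bin 4: 70 = 70
  bin 5: 65 = 65
  bin 6: 35 = 35
Every load is within 85, so 6 bins suffice.

Yes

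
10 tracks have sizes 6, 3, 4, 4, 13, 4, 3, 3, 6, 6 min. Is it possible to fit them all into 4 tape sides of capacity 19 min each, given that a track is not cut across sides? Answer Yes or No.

Yes

A valid assignment using 3 tape sides:
  side 1: 13 + 6 = 19
  side 2: 6 + 6 + 4 + 3 = 19
  side 3: 4 + 4 + 3 + 3 = 14
That uses only 3 ≤ 4, so 4 tape sides are enough.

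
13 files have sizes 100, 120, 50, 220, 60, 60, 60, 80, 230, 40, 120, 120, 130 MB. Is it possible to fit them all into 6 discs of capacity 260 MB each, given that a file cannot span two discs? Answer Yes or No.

A valid assignment using 6 discs:
  disc 1: 230 = 230
  disc 2: 220 + 40 = 260
  disc 3: 130 + 120 = 250
  disc 4: 120 + 120 = 240
  disc 5: 100 + 80 + 60 = 240
  disc 6: 60 + 60 + 50 = 170
Every load is within 260 MB, so 6 discs suffice.

Yes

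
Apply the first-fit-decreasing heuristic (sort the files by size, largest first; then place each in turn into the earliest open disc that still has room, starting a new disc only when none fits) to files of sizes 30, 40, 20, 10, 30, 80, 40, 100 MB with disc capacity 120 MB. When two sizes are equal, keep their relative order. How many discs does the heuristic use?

Sorted descending: 100, 80, 40, 40, 30, 30, 20, 10.
  100 → disc 1 (new)  [load 100/120]
  80 → disc 2 (new)  [load 80/120]
  40 → disc 2  [load 120/120]
  40 → disc 3 (new)  [load 40/120]
  30 → disc 3  [load 70/120]
  30 → disc 3  [load 100/120]
  20 → disc 1  [load 120/120]
  10 → disc 3  [load 110/120]
3 discs opened.

3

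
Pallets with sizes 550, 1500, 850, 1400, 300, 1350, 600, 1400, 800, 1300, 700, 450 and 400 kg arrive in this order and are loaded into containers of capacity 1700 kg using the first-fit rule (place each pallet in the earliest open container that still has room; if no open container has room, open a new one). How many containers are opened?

8

  550 → container 1 (new)  [load 550/1700]
  1500 → container 2 (new)  [load 1500/1700]
  850 → container 1  [load 1400/1700]
  1400 → container 3 (new)  [load 1400/1700]
  300 → container 1  [load 1700/1700]
  1350 → container 4 (new)  [load 1350/1700]
  600 → container 5 (new)  [load 600/1700]
  1400 → container 6 (new)  [load 1400/1700]
  800 → container 5  [load 1400/1700]
  1300 → container 7 (new)  [load 1300/1700]
  700 → container 8 (new)  [load 700/1700]
  450 → container 8  [load 1150/1700]
  400 → container 7  [load 1700/1700]
8 containers opened.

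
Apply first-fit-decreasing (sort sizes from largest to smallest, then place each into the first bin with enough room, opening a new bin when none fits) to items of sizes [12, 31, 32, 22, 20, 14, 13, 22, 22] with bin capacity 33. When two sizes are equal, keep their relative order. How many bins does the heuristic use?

7

Sorted descending: 32, 31, 22, 22, 22, 20, 14, 13, 12.
  32 → bin 1 (new)  [load 32/33]
  31 → bin 2 (new)  [load 31/33]
  22 → bin 3 (new)  [load 22/33]
  22 → bin 4 (new)  [load 22/33]
  22 → bin 5 (new)  [load 22/33]
  20 → bin 6 (new)  [load 20/33]
  14 → bin 7 (new)  [load 14/33]
  13 → bin 6  [load 33/33]
  12 → bin 7  [load 26/33]
7 bins opened.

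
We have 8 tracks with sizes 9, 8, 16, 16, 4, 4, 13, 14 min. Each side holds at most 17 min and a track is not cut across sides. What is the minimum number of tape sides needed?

Total = 16 + 16 + 14 + 13 + 9 + 8 + 4 + 4 = 84 min.
Lower bound: ⌈84/17⌉ = 5 tape sides.
A packing using 6 tape sides:
  side 1: 16 = 16
  side 2: 16 = 16
  side 3: 14 = 14
  side 4: 13 + 4 = 17
  side 5: 9 + 8 = 17
  side 6: 4 = 4
No arrangement into 5 tape sides stays within capacity, so 6 is optimal.

6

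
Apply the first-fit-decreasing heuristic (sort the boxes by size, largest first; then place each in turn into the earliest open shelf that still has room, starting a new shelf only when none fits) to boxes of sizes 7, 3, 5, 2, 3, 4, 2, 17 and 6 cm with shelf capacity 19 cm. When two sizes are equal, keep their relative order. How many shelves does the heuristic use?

3

Sorted descending: 17, 7, 6, 5, 4, 3, 3, 2, 2.
  17 → shelf 1 (new)  [load 17/19]
  7 → shelf 2 (new)  [load 7/19]
  6 → shelf 2  [load 13/19]
  5 → shelf 2  [load 18/19]
  4 → shelf 3 (new)  [load 4/19]
  3 → shelf 3  [load 7/19]
  3 → shelf 3  [load 10/19]
  2 → shelf 1  [load 19/19]
  2 → shelf 3  [load 12/19]
3 shelves opened.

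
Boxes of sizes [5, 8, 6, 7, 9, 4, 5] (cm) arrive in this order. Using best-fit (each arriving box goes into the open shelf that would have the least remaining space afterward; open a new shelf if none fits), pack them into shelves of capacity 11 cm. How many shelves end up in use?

  5 → shelf 1 (new)  [load 5/11]
  8 → shelf 2 (new)  [load 8/11]
  6 → shelf 1  [load 11/11]
  7 → shelf 3 (new)  [load 7/11]
  9 → shelf 4 (new)  [load 9/11]
  4 → shelf 3  [load 11/11]
  5 → shelf 5 (new)  [load 5/11]
5 shelves opened.

5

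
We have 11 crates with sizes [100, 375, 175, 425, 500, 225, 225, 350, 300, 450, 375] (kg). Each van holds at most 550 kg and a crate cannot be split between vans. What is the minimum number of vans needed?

Total = 500 + 450 + 425 + 375 + 375 + 350 + 300 + 225 + 225 + 175 + 100 = 3500 kg.
Lower bound: ⌈3500/550⌉ = 7 vans.
A packing using 8 vans:
  van 1: 500 = 500
  van 2: 450 + 100 = 550
  van 3: 425 = 425
  van 4: 375 + 175 = 550
  van 5: 375 = 375
  van 6: 350 = 350
  van 7: 300 + 225 = 525
  van 8: 225 = 225
No arrangement into 7 vans stays within capacity, so 8 is optimal.

8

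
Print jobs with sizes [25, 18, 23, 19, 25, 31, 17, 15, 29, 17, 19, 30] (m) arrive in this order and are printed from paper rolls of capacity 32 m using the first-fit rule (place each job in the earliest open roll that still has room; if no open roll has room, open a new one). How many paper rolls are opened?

  25 → roll 1 (new)  [load 25/32]
  18 → roll 2 (new)  [load 18/32]
  23 → roll 3 (new)  [load 23/32]
  19 → roll 4 (new)  [load 19/32]
  25 → roll 5 (new)  [load 25/32]
  31 → roll 6 (new)  [load 31/32]
  17 → roll 7 (new)  [load 17/32]
  15 → roll 7  [load 32/32]
  29 → roll 8 (new)  [load 29/32]
  17 → roll 9 (new)  [load 17/32]
  19 → roll 10 (new)  [load 19/32]
  30 → roll 11 (new)  [load 30/32]
11 paper rolls opened.

11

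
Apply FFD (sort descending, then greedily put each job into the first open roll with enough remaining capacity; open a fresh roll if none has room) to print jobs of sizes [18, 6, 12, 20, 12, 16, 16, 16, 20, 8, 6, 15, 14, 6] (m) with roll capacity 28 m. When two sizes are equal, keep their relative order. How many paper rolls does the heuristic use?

8

Sorted descending: 20, 20, 18, 16, 16, 16, 15, 14, 12, 12, 8, 6, 6, 6.
  20 → roll 1 (new)  [load 20/28]
  20 → roll 2 (new)  [load 20/28]
  18 → roll 3 (new)  [load 18/28]
  16 → roll 4 (new)  [load 16/28]
  16 → roll 5 (new)  [load 16/28]
  16 → roll 6 (new)  [load 16/28]
  15 → roll 7 (new)  [load 15/28]
  14 → roll 8 (new)  [load 14/28]
  12 → roll 4  [load 28/28]
  12 → roll 5  [load 28/28]
  8 → roll 1  [load 28/28]
  6 → roll 2  [load 26/28]
  6 → roll 3  [load 24/28]
  6 → roll 6  [load 22/28]
8 paper rolls opened.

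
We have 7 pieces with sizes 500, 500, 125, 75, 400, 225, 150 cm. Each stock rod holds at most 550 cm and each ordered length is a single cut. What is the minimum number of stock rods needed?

Total = 500 + 500 + 400 + 225 + 150 + 125 + 75 = 1975 cm.
Lower bound: ⌈1975/550⌉ = 4 stock rods.
A packing using 4 stock rods:
  stock rod 1: 500 = 500
  stock rod 2: 500 = 500
  stock rod 3: 400 + 150 = 550
  stock rod 4: 225 + 125 + 75 = 425
This matches the lower bound, so 4 is optimal.

4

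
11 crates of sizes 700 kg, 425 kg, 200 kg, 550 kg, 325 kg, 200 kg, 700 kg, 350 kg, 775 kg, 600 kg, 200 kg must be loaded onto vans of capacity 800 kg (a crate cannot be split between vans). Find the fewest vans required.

7

Total = 775 + 700 + 700 + 600 + 550 + 425 + 350 + 325 + 200 + 200 + 200 = 5025 kg.
Lower bound: ⌈5025/800⌉ = 7 vans.
A packing using 7 vans:
  van 1: 775 = 775
  van 2: 700 = 700
  van 3: 700 = 700
  van 4: 600 + 200 = 800
  van 5: 550 + 200 = 750
  van 6: 425 + 350 = 775
  van 7: 325 + 200 = 525
This matches the lower bound, so 7 is optimal.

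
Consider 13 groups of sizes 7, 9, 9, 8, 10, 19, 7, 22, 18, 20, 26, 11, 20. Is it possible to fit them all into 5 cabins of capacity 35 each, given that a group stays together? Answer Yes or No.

No

Total = 186; ⌈186/35⌉ = 6.
At least 6 cabins are required, but only 5 are allowed.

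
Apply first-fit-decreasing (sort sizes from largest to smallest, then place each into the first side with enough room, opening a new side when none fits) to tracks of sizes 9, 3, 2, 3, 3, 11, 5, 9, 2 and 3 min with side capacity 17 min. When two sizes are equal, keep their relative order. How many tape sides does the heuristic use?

Sorted descending: 11, 9, 9, 5, 3, 3, 3, 3, 2, 2.
  11 → side 1 (new)  [load 11/17]
  9 → side 2 (new)  [load 9/17]
  9 → side 3 (new)  [load 9/17]
  5 → side 1  [load 16/17]
  3 → side 2  [load 12/17]
  3 → side 2  [load 15/17]
  3 → side 3  [load 12/17]
  3 → side 3  [load 15/17]
  2 → side 2  [load 17/17]
  2 → side 3  [load 17/17]
3 tape sides opened.

3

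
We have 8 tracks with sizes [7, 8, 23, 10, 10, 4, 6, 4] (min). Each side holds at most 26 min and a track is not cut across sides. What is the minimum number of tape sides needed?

Total = 23 + 10 + 10 + 8 + 7 + 6 + 4 + 4 = 72 min.
Lower bound: ⌈72/26⌉ = 3 tape sides.
A packing using 3 tape sides:
  side 1: 23 = 23
  side 2: 10 + 10 + 6 = 26
  side 3: 8 + 7 + 4 + 4 = 23
This matches the lower bound, so 3 is optimal.

3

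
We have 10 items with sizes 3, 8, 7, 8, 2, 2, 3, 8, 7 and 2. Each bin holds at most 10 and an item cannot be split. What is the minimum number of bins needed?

Total = 8 + 8 + 8 + 7 + 7 + 3 + 3 + 2 + 2 + 2 = 50.
Lower bound: ⌈50/10⌉ = 5 bins.
A packing using 5 bins:
  bin 1: 8 + 2 = 10
  bin 2: 8 + 2 = 10
  bin 3: 8 + 2 = 10
  bin 4: 7 + 3 = 10
  bin 5: 7 + 3 = 10
This matches the lower bound, so 5 is optimal.

5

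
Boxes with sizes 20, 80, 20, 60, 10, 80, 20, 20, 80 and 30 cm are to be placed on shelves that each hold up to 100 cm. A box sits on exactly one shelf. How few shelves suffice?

Total = 80 + 80 + 80 + 60 + 30 + 20 + 20 + 20 + 20 + 10 = 420 cm.
Lower bound: ⌈420/100⌉ = 5 shelves.
A packing using 5 shelves:
  shelf 1: 80 + 20 = 100
  shelf 2: 80 + 20 = 100
  shelf 3: 80 + 20 = 100
  shelf 4: 60 + 30 + 10 = 100
  shelf 5: 20 = 20
This matches the lower bound, so 5 is optimal.

5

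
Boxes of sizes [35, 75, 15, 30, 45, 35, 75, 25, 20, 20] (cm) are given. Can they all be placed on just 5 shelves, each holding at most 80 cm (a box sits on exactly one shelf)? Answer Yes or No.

A valid assignment using 5 shelves:
  shelf 1: 75 = 75
  shelf 2: 75 = 75
  shelf 3: 45 + 35 = 80
  shelf 4: 35 + 30 + 15 = 80
  shelf 5: 25 + 20 + 20 = 65
Every load is within 80 cm, so 5 shelves suffice.

Yes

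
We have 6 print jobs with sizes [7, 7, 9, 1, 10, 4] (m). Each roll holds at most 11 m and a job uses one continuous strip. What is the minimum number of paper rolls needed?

Total = 10 + 9 + 7 + 7 + 4 + 1 = 38 m.
Lower bound: ⌈38/11⌉ = 4 paper rolls.
A packing using 4 paper rolls:
  roll 1: 10 + 1 = 11
  roll 2: 9 = 9
  roll 3: 7 + 4 = 11
  roll 4: 7 = 7
This matches the lower bound, so 4 is optimal.

4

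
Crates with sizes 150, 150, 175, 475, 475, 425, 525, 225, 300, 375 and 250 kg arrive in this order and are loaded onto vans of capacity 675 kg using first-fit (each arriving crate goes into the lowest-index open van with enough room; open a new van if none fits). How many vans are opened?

7

  150 → van 1 (new)  [load 150/675]
  150 → van 1  [load 300/675]
  175 → van 1  [load 475/675]
  475 → van 2 (new)  [load 475/675]
  475 → van 3 (new)  [load 475/675]
  425 → van 4 (new)  [load 425/675]
  525 → van 5 (new)  [load 525/675]
  225 → van 4  [load 650/675]
  300 → van 6 (new)  [load 300/675]
  375 → van 6  [load 675/675]
  250 → van 7 (new)  [load 250/675]
7 vans opened.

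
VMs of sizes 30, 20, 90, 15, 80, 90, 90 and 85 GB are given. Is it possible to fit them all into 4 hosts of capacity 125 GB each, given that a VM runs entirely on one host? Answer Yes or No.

No

Total = 500 GB; ⌈500/125⌉ = 4.
5 VMs each exceed half the capacity and cannot share a host, forcing at least 5 hosts.
At least 5 hosts are required, but only 4 are allowed.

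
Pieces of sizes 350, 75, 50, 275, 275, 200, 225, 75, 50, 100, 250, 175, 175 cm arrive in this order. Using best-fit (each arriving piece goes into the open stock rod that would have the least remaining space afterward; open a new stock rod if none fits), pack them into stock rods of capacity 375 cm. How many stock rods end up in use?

7

  350 → stock rod 1 (new)  [load 350/375]
  75 → stock rod 2 (new)  [load 75/375]
  50 → stock rod 2  [load 125/375]
  275 → stock rod 3 (new)  [load 275/375]
  275 → stock rod 4 (new)  [load 275/375]
  200 → stock rod 2  [load 325/375]
  225 → stock rod 5 (new)  [load 225/375]
  75 → stock rod 3  [load 350/375]
  50 → stock rod 2  [load 375/375]
  100 → stock rod 4  [load 375/375]
  250 → stock rod 6 (new)  [load 250/375]
  175 → stock rod 7 (new)  [load 175/375]
  175 → stock rod 7  [load 350/375]
7 stock rods opened.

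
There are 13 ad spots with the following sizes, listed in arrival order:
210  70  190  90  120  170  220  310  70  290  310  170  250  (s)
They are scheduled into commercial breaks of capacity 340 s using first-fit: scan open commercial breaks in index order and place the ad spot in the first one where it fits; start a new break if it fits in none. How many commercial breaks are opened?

9

  210 → break 1 (new)  [load 210/340]
  70 → break 1  [load 280/340]
  190 → break 2 (new)  [load 190/340]
  90 → break 2  [load 280/340]
  120 → break 3 (new)  [load 120/340]
  170 → break 3  [load 290/340]
  220 → break 4 (new)  [load 220/340]
  310 → break 5 (new)  [load 310/340]
  70 → break 4  [load 290/340]
  290 → break 6 (new)  [load 290/340]
  310 → break 7 (new)  [load 310/340]
  170 → break 8 (new)  [load 170/340]
  250 → break 9 (new)  [load 250/340]
9 commercial breaks opened.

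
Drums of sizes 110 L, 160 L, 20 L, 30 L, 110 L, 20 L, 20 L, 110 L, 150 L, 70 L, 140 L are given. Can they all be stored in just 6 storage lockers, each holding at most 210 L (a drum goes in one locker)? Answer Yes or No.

Yes

A valid assignment using 6 storage lockers:
  locker 1: 160 + 30 + 20 = 210
  locker 2: 150 + 20 + 20 = 190
  locker 3: 140 + 70 = 210
  locker 4: 110 = 110
  locker 5: 110 = 110
  locker 6: 110 = 110
Every load is within 210 L, so 6 storage lockers suffice.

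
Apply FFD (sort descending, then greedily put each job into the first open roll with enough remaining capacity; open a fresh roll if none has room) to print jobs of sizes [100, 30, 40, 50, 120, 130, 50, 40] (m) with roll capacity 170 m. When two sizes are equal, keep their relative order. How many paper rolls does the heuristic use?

4

Sorted descending: 130, 120, 100, 50, 50, 40, 40, 30.
  130 → roll 1 (new)  [load 130/170]
  120 → roll 2 (new)  [load 120/170]
  100 → roll 3 (new)  [load 100/170]
  50 → roll 2  [load 170/170]
  50 → roll 3  [load 150/170]
  40 → roll 1  [load 170/170]
  40 → roll 4 (new)  [load 40/170]
  30 → roll 4  [load 70/170]
4 paper rolls opened.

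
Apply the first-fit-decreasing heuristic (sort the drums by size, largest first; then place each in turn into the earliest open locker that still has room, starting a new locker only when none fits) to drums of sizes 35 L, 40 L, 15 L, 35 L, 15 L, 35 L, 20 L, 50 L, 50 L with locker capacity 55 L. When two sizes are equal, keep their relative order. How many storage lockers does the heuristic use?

Sorted descending: 50, 50, 40, 35, 35, 35, 20, 15, 15.
  50 → locker 1 (new)  [load 50/55]
  50 → locker 2 (new)  [load 50/55]
  40 → locker 3 (new)  [load 40/55]
  35 → locker 4 (new)  [load 35/55]
  35 → locker 5 (new)  [load 35/55]
  35 → locker 6 (new)  [load 35/55]
  20 → locker 4  [load 55/55]
  15 → locker 3  [load 55/55]
  15 → locker 5  [load 50/55]
6 storage lockers opened.

6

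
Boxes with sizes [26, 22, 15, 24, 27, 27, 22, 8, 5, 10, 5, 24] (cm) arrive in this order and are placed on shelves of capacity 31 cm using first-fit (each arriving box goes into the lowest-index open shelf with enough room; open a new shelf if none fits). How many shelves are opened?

8

  26 → shelf 1 (new)  [load 26/31]
  22 → shelf 2 (new)  [load 22/31]
  15 → shelf 3 (new)  [load 15/31]
  24 → shelf 4 (new)  [load 24/31]
  27 → shelf 5 (new)  [load 27/31]
  27 → shelf 6 (new)  [load 27/31]
  22 → shelf 7 (new)  [load 22/31]
  8 → shelf 2  [load 30/31]
  5 → shelf 1  [load 31/31]
  10 → shelf 3  [load 25/31]
  5 → shelf 3  [load 30/31]
  24 → shelf 8 (new)  [load 24/31]
8 shelves opened.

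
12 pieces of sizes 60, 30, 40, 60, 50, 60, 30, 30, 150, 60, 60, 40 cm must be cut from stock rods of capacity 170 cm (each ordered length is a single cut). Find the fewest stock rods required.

5

Total = 150 + 60 + 60 + 60 + 60 + 60 + 50 + 40 + 40 + 30 + 30 + 30 = 670 cm.
Lower bound: ⌈670/170⌉ = 4 stock rods.
A packing using 5 stock rods:
  stock rod 1: 150 = 150
  stock rod 2: 60 + 60 + 50 = 170
  stock rod 3: 60 + 60 + 40 = 160
  stock rod 4: 60 + 40 + 30 + 30 = 160
  stock rod 5: 30 = 30
No arrangement into 4 stock rods stays within capacity, so 5 is optimal.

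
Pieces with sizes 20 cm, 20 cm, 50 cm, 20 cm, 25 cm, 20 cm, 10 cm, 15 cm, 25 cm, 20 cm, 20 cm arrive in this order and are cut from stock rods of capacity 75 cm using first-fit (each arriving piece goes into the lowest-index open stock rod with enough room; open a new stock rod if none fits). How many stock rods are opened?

  20 → stock rod 1 (new)  [load 20/75]
  20 → stock rod 1  [load 40/75]
  50 → stock rod 2 (new)  [load 50/75]
  20 → stock rod 1  [load 60/75]
  25 → stock rod 2  [load 75/75]
  20 → stock rod 3 (new)  [load 20/75]
  10 → stock rod 1  [load 70/75]
  15 → stock rod 3  [load 35/75]
  25 → stock rod 3  [load 60/75]
  20 → stock rod 4 (new)  [load 20/75]
  20 → stock rod 4  [load 40/75]
4 stock rods opened.

4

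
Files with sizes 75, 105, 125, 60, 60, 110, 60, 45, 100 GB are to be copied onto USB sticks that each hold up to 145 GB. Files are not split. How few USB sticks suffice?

Total = 125 + 110 + 105 + 100 + 75 + 60 + 60 + 60 + 45 = 740 GB.
Lower bound: ⌈740/145⌉ = 6 USB sticks.
A packing using 6 USB sticks:
  USB stick 1: 125 = 125
  USB stick 2: 110 = 110
  USB stick 3: 105 = 105
  USB stick 4: 100 + 45 = 145
  USB stick 5: 75 + 60 = 135
  USB stick 6: 60 + 60 = 120
This matches the lower bound, so 6 is optimal.

6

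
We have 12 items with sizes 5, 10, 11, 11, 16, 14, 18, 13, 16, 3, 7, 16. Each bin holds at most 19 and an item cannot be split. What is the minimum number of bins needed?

9

Total = 18 + 16 + 16 + 16 + 14 + 13 + 11 + 11 + 10 + 7 + 5 + 3 = 140.
Lower bound: ⌈140/19⌉ = 8 bins.
Also, 9 items each exceed 19/2, and no two of those can share a bin, so at least 9 bins are needed.
A packing using 9 bins:
  bin 1: 18 = 18
  bin 2: 16 + 3 = 19
  bin 3: 16 = 16
  bin 4: 16 = 16
  bin 5: 14 + 5 = 19
  bin 6: 13 = 13
  bin 7: 11 + 7 = 18
  bin 8: 11 = 11
  bin 9: 10 = 10
This matches the lower bound, so 9 is optimal.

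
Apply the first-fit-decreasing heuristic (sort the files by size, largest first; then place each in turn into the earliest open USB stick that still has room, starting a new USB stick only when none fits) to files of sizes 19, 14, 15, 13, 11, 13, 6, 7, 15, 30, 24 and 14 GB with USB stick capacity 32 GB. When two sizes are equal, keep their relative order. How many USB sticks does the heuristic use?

6

Sorted descending: 30, 24, 19, 15, 15, 14, 14, 13, 13, 11, 7, 6.
  30 → USB stick 1 (new)  [load 30/32]
  24 → USB stick 2 (new)  [load 24/32]
  19 → USB stick 3 (new)  [load 19/32]
  15 → USB stick 4 (new)  [load 15/32]
  15 → USB stick 4  [load 30/32]
  14 → USB stick 5 (new)  [load 14/32]
  14 → USB stick 5  [load 28/32]
  13 → USB stick 3  [load 32/32]
  13 → USB stick 6 (new)  [load 13/32]
  11 → USB stick 6  [load 24/32]
  7 → USB stick 2  [load 31/32]
  6 → USB stick 6  [load 30/32]
6 USB sticks opened.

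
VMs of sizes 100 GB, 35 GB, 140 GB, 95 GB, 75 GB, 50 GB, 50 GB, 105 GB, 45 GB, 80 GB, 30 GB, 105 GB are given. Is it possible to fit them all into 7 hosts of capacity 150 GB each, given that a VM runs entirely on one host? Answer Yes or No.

A valid assignment using 7 hosts:
  host 1: 140 = 140
  host 2: 105 + 45 = 150
  host 3: 105 + 35 = 140
  host 4: 100 + 50 = 150
  host 5: 95 + 50 = 145
  host 6: 80 + 30 = 110
  host 7: 75 = 75
Every load is within 150 GB, so 7 hosts suffice.

Yes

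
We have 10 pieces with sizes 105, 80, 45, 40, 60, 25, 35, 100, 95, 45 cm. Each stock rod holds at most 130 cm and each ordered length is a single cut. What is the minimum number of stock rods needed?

Total = 105 + 100 + 95 + 80 + 60 + 45 + 45 + 40 + 35 + 25 = 630 cm.
Lower bound: ⌈630/130⌉ = 5 stock rods.
A packing using 6 stock rods:
  stock rod 1: 105 + 25 = 130
  stock rod 2: 100 = 100
  stock rod 3: 95 + 35 = 130
  stock rod 4: 80 + 45 = 125
  stock rod 5: 60 + 45 = 105
  stock rod 6: 40 = 40
No arrangement into 5 stock rods stays within capacity, so 6 is optimal.

6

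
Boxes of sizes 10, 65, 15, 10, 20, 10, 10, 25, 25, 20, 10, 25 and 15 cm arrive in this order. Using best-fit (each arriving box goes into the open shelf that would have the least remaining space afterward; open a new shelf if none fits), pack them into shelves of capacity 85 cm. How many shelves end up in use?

  10 → shelf 1 (new)  [load 10/85]
  65 → shelf 1  [load 75/85]
  15 → shelf 2 (new)  [load 15/85]
  10 → shelf 1  [load 85/85]
  20 → shelf 2  [load 35/85]
  10 → shelf 2  [load 45/85]
  10 → shelf 2  [load 55/85]
  25 → shelf 2  [load 80/85]
  25 → shelf 3 (new)  [load 25/85]
  20 → shelf 3  [load 45/85]
  10 → shelf 3  [load 55/85]
  25 → shelf 3  [load 80/85]
  15 → shelf 4 (new)  [load 15/85]
4 shelves opened.

4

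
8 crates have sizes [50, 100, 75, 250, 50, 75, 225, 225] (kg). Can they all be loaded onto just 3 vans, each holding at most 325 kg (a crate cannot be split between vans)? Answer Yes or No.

No

Total = 1050 kg; ⌈1050/325⌉ = 4.
At least 4 vans are required, but only 3 are allowed.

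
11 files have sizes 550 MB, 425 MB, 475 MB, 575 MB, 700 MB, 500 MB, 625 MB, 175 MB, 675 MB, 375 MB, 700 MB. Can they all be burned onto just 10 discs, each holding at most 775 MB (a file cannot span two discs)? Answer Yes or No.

A valid assignment using 10 discs:
  disc 1: 700 = 700
  disc 2: 700 = 700
  disc 3: 675 = 675
  disc 4: 625 = 625
  disc 5: 575 + 175 = 750
  disc 6: 550 = 550
  disc 7: 500 = 500
  disc 8: 475 = 475
  disc 9: 425 = 425
  disc 10: 375 = 375
Every load is within 775 MB, so 10 discs suffice.

Yes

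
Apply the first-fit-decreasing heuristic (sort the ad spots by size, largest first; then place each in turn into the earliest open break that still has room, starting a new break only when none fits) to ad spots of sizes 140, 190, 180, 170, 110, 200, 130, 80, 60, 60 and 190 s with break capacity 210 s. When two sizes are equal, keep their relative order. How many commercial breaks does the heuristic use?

Sorted descending: 200, 190, 190, 180, 170, 140, 130, 110, 80, 60, 60.
  200 → break 1 (new)  [load 200/210]
  190 → break 2 (new)  [load 190/210]
  190 → break 3 (new)  [load 190/210]
  180 → break 4 (new)  [load 180/210]
  170 → break 5 (new)  [load 170/210]
  140 → break 6 (new)  [load 140/210]
  130 → break 7 (new)  [load 130/210]
  110 → break 8 (new)  [load 110/210]
  80 → break 7  [load 210/210]
  60 → break 6  [load 200/210]
  60 → break 8  [load 170/210]
8 commercial breaks opened.

8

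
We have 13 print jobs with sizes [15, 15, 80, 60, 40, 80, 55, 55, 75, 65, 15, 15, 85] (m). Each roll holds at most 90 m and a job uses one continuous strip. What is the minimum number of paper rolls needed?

9

Total = 85 + 80 + 80 + 75 + 65 + 60 + 55 + 55 + 40 + 15 + 15 + 15 + 15 = 655 m.
Lower bound: ⌈655/90⌉ = 8 paper rolls.
A packing using 9 paper rolls:
  roll 1: 85 = 85
  roll 2: 80 = 80
  roll 3: 80 = 80
  roll 4: 75 + 15 = 90
  roll 5: 65 + 15 = 80
  roll 6: 60 + 15 + 15 = 90
  roll 7: 55 = 55
  roll 8: 55 = 55
  roll 9: 40 = 40
No arrangement into 8 paper rolls stays within capacity, so 9 is optimal.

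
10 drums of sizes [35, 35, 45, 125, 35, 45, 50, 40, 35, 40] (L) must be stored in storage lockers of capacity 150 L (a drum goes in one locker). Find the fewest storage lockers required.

4

Total = 125 + 50 + 45 + 45 + 40 + 40 + 35 + 35 + 35 + 35 = 485 L.
Lower bound: ⌈485/150⌉ = 4 storage lockers.
A packing using 4 storage lockers:
  locker 1: 125 = 125
  locker 2: 50 + 45 + 45 = 140
  locker 3: 40 + 40 + 35 + 35 = 150
  locker 4: 35 + 35 = 70
This matches the lower bound, so 4 is optimal.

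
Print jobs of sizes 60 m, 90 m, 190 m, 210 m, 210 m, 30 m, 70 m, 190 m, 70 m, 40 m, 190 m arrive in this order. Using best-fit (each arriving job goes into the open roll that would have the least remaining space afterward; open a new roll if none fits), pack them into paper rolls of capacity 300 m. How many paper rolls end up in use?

6

  60 → roll 1 (new)  [load 60/300]
  90 → roll 1  [load 150/300]
  190 → roll 2 (new)  [load 190/300]
  210 → roll 3 (new)  [load 210/300]
  210 → roll 4 (new)  [load 210/300]
  30 → roll 3  [load 240/300]
  70 → roll 4  [load 280/300]
  190 → roll 5 (new)  [load 190/300]
  70 → roll 2  [load 260/300]
  40 → roll 2  [load 300/300]
  190 → roll 6 (new)  [load 190/300]
6 paper rolls opened.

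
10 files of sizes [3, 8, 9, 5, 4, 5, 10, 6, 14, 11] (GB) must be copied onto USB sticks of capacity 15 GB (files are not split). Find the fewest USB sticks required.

6

Total = 14 + 11 + 10 + 9 + 8 + 6 + 5 + 5 + 4 + 3 = 75 GB.
Lower bound: ⌈75/15⌉ = 5 USB sticks.
A packing using 6 USB sticks:
  USB stick 1: 14 = 14
  USB stick 2: 11 + 4 = 15
  USB stick 3: 10 + 5 = 15
  USB stick 4: 9 + 6 = 15
  USB stick 5: 8 + 5 = 13
  USB stick 6: 3 = 3
No arrangement into 5 USB sticks stays within capacity, so 6 is optimal.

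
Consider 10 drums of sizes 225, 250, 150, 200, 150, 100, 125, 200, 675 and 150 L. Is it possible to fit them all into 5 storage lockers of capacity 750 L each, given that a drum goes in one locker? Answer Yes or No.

A valid assignment using 4 storage lockers:
  locker 1: 675 = 675
  locker 2: 250 + 225 + 200 = 675
  locker 3: 200 + 150 + 150 + 150 + 100 = 750
  locker 4: 125 = 125
That uses only 4 ≤ 5, so 5 storage lockers are enough.

Yes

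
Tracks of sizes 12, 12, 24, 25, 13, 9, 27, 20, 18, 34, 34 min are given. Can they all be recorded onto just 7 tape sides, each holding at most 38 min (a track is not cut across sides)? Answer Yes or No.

Yes

A valid assignment using 7 tape sides:
  side 1: 34 = 34
  side 2: 34 = 34
  side 3: 27 + 9 = 36
  side 4: 25 + 13 = 38
  side 5: 24 + 12 = 36
  side 6: 20 + 18 = 38
  side 7: 12 = 12
Every load is within 38 min, so 7 tape sides suffice.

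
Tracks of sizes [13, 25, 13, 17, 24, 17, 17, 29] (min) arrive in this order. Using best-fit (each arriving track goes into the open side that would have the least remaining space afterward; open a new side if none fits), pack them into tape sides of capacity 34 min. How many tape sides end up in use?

6

  13 → side 1 (new)  [load 13/34]
  25 → side 2 (new)  [load 25/34]
  13 → side 1  [load 26/34]
  17 → side 3 (new)  [load 17/34]
  24 → side 4 (new)  [load 24/34]
  17 → side 3  [load 34/34]
  17 → side 5 (new)  [load 17/34]
  29 → side 6 (new)  [load 29/34]
6 tape sides opened.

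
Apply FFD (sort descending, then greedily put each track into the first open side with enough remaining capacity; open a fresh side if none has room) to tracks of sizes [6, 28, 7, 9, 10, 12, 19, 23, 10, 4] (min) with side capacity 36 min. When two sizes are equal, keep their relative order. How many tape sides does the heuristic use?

4

Sorted descending: 28, 23, 19, 12, 10, 10, 9, 7, 6, 4.
  28 → side 1 (new)  [load 28/36]
  23 → side 2 (new)  [load 23/36]
  19 → side 3 (new)  [load 19/36]
  12 → side 2  [load 35/36]
  10 → side 3  [load 29/36]
  10 → side 4 (new)  [load 10/36]
  9 → side 4  [load 19/36]
  7 → side 1  [load 35/36]
  6 → side 3  [load 35/36]
  4 → side 4  [load 23/36]
4 tape sides opened.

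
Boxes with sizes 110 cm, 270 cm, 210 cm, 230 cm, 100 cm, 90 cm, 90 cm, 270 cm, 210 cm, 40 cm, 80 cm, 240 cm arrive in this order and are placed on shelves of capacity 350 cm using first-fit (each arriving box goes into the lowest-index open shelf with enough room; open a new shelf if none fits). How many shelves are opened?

  110 → shelf 1 (new)  [load 110/350]
  270 → shelf 2 (new)  [load 270/350]
  210 → shelf 1  [load 320/350]
  230 → shelf 3 (new)  [load 230/350]
  100 → shelf 3  [load 330/350]
  90 → shelf 4 (new)  [load 90/350]
  90 → shelf 4  [load 180/350]
  270 → shelf 5 (new)  [load 270/350]
  210 → shelf 6 (new)  [load 210/350]
  40 → shelf 2  [load 310/350]
  80 → shelf 4  [load 260/350]
  240 → shelf 7 (new)  [load 240/350]
7 shelves opened.

7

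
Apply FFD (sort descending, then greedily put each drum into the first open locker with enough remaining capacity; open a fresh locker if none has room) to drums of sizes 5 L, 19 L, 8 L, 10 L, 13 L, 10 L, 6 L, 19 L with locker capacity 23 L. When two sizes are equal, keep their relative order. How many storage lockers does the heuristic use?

5

Sorted descending: 19, 19, 13, 10, 10, 8, 6, 5.
  19 → locker 1 (new)  [load 19/23]
  19 → locker 2 (new)  [load 19/23]
  13 → locker 3 (new)  [load 13/23]
  10 → locker 3  [load 23/23]
  10 → locker 4 (new)  [load 10/23]
  8 → locker 4  [load 18/23]
  6 → locker 5 (new)  [load 6/23]
  5 → locker 4  [load 23/23]
5 storage lockers opened.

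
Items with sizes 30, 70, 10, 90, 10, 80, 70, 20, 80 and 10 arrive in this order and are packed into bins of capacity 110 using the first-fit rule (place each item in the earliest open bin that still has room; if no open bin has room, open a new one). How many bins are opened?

5

  30 → bin 1 (new)  [load 30/110]
  70 → bin 1  [load 100/110]
  10 → bin 1  [load 110/110]
  90 → bin 2 (new)  [load 90/110]
  10 → bin 2  [load 100/110]
  80 → bin 3 (new)  [load 80/110]
  70 → bin 4 (new)  [load 70/110]
  20 → bin 3  [load 100/110]
  80 → bin 5 (new)  [load 80/110]
  10 → bin 2  [load 110/110]
5 bins opened.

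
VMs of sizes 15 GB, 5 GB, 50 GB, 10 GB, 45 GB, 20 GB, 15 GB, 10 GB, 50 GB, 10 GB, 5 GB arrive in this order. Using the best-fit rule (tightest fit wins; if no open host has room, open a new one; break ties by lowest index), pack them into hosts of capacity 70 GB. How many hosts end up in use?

4

  15 → host 1 (new)  [load 15/70]
  5 → host 1  [load 20/70]
  50 → host 1  [load 70/70]
  10 → host 2 (new)  [load 10/70]
  45 → host 2  [load 55/70]
  20 → host 3 (new)  [load 20/70]
  15 → host 2  [load 70/70]
  10 → host 3  [load 30/70]
  50 → host 4 (new)  [load 50/70]
  10 → host 4  [load 60/70]
  5 → host 4  [load 65/70]
4 hosts opened.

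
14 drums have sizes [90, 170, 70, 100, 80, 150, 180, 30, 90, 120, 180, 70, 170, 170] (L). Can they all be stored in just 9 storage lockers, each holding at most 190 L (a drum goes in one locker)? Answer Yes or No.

No

Total = 1670 L; ⌈1670/190⌉ = 9.
The bound of 9 does not rule out 9, but exhaustive search shows no assignment into 9 storage lockers of capacity 190 L exists — the minimum is 10.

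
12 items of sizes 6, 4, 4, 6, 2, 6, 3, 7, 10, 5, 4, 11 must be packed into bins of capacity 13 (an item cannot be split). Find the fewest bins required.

Total = 11 + 10 + 7 + 6 + 6 + 6 + 5 + 4 + 4 + 4 + 3 + 2 = 68.
Lower bound: ⌈68/13⌉ = 6 bins.
A packing using 6 bins:
  bin 1: 11 + 2 = 13
  bin 2: 10 + 3 = 13
  bin 3: 7 + 6 = 13
  bin 4: 6 + 6 = 12
  bin 5: 5 + 4 + 4 = 13
  bin 6: 4 = 4
This matches the lower bound, so 6 is optimal.

6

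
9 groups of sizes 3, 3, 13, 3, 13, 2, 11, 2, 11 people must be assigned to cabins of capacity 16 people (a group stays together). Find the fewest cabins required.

Total = 13 + 13 + 11 + 11 + 3 + 3 + 3 + 2 + 2 = 61 people.
Lower bound: ⌈61/16⌉ = 4 cabins.
A packing using 4 cabins:
  cabin 1: 13 + 3 = 16
  cabin 2: 13 + 3 = 16
  cabin 3: 11 + 3 + 2 = 16
  cabin 4: 11 + 2 = 13
This matches the lower bound, so 4 is optimal.

4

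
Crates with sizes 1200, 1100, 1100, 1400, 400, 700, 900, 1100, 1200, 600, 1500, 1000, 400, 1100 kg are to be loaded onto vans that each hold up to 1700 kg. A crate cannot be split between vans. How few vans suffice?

10

Total = 1500 + 1400 + 1200 + 1200 + 1100 + 1100 + 1100 + 1100 + 1000 + 900 + 700 + 600 + 400 + 400 = 13700 kg.
Lower bound: ⌈13700/1700⌉ = 9 vans.
Also, 10 crates each exceed 850 kg, and no two of those can share a van, so at least 10 vans are needed.
A packing using 10 vans:
  van 1: 1500 = 1500
  van 2: 1400 = 1400
  van 3: 1200 + 400 = 1600
  van 4: 1200 + 400 = 1600
  van 5: 1100 + 600 = 1700
  van 6: 1100 = 1100
  van 7: 1100 = 1100
  van 8: 1100 = 1100
  van 9: 1000 + 700 = 1700
  van 10: 900 = 900
This matches the lower bound, so 10 is optimal.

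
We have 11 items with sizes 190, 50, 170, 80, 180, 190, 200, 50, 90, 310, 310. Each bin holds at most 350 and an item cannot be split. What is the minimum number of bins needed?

Total = 310 + 310 + 200 + 190 + 190 + 180 + 170 + 90 + 80 + 50 + 50 = 1820.
Lower bound: ⌈1820/350⌉ = 6 bins.
A packing using 6 bins:
  bin 1: 310 = 310
  bin 2: 310 = 310
  bin 3: 200 + 90 + 50 = 340
  bin 4: 190 + 80 + 50 = 320
  bin 5: 190 = 190
  bin 6: 180 + 170 = 350
This matches the lower bound, so 6 is optimal.

6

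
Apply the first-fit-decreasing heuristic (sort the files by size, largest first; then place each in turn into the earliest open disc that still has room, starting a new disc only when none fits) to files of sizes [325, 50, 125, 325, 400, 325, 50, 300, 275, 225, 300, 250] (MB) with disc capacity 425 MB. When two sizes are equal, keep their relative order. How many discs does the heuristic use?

Sorted descending: 400, 325, 325, 325, 300, 300, 275, 250, 225, 125, 50, 50.
  400 → disc 1 (new)  [load 400/425]
  325 → disc 2 (new)  [load 325/425]
  325 → disc 3 (new)  [load 325/425]
  325 → disc 4 (new)  [load 325/425]
  300 → disc 5 (new)  [load 300/425]
  300 → disc 6 (new)  [load 300/425]
  275 → disc 7 (new)  [load 275/425]
  250 → disc 8 (new)  [load 250/425]
  225 → disc 9 (new)  [load 225/425]
  125 → disc 5  [load 425/425]
  50 → disc 2  [load 375/425]
  50 → disc 2  [load 425/425]
9 discs opened.

9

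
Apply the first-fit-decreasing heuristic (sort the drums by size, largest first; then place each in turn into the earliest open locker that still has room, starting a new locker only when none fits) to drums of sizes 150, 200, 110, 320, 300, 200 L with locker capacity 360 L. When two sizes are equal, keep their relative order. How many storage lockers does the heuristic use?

4

Sorted descending: 320, 300, 200, 200, 150, 110.
  320 → locker 1 (new)  [load 320/360]
  300 → locker 2 (new)  [load 300/360]
  200 → locker 3 (new)  [load 200/360]
  200 → locker 4 (new)  [load 200/360]
  150 → locker 3  [load 350/360]
  110 → locker 4  [load 310/360]
4 storage lockers opened.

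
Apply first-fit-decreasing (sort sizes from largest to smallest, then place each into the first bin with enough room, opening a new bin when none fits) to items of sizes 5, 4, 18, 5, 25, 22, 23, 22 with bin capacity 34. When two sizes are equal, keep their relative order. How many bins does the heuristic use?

Sorted descending: 25, 23, 22, 22, 18, 5, 5, 4.
  25 → bin 1 (new)  [load 25/34]
  23 → bin 2 (new)  [load 23/34]
  22 → bin 3 (new)  [load 22/34]
  22 → bin 4 (new)  [load 22/34]
  18 → bin 5 (new)  [load 18/34]
  5 → bin 1  [load 30/34]
  5 → bin 2  [load 28/34]
  4 → bin 1  [load 34/34]
5 bins opened.

5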